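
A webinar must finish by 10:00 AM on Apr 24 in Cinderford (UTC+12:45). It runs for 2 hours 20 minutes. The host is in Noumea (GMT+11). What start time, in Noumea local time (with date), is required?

Target end time in UTC: 10:00 AM − 12:45 = 9:15 PM on Apr 23.
Subtract 2 hours 20 minutes → start 6:55 PM UTC on Apr 23.
Noumea is UTC+11:00: 6:55 PM + 11:00 = 5:55 AM on Apr 24.

5:55 AM on April 24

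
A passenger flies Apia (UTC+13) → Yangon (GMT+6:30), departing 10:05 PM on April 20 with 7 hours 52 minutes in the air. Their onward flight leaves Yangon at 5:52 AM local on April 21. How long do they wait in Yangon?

6 hours 25 minutes

Convert departure to UTC: 10:05 PM − 13:00 = 9:05 AM UTC on Apr 20.
Add 7 hours 52 minutes flight time → 4:57 PM UTC.
Yangon is UTC+6:30, so local arrival = 4:57 PM + 6:30 = 11:27 PM on Apr 20.
Layover = 5:52 AM − 11:27 PM (+1 day) = 6 hours 25 minutes.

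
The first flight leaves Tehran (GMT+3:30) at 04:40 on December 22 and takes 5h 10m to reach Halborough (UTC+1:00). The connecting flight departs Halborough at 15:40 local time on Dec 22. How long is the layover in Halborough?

Convert departure to UTC: 04:40 − 3:30 = 01:10 UTC on Dec 22.
Add 5 hours 10 minutes flight time → 06:20 UTC.
Halborough is UTC+1:00, so local arrival = 06:20 + 1:00 = 07:20 on Dec 22.
Layover = 15:40 − 07:20 = 8 hours 20 minutes.

8 hours 20 minutes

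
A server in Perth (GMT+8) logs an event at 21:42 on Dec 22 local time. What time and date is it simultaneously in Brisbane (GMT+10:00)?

Brisbane is 2:00 ahead of Perth.
Shift by the zone difference: 21:42 + 2:00 = 23:42 on Dec 22 in Brisbane.

23:42 on Dec 22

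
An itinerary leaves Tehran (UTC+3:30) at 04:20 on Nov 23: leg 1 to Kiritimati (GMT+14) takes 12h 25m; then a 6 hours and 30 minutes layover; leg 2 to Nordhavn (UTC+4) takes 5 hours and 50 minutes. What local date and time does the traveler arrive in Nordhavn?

Convert departure to UTC: 04:20 − 3:30 = 00:50 UTC on Nov 23.
Add 12 hours and 25 minutes leg 1 → 13:15 UTC.
Add 6 hours and 30 minutes layover in Kiritimati → 19:45 UTC.
Add 5 hours and 50 minutes leg 2 → 01:35 UTC (Nov 24).
Nordhavn is UTC+4:00, so local arrival = 01:35 + 4:00 = 05:35 on Nov 24.

05:35 on November 24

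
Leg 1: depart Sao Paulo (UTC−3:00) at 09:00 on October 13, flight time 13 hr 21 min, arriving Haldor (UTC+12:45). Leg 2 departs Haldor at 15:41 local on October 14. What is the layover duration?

1 hour 35 minutes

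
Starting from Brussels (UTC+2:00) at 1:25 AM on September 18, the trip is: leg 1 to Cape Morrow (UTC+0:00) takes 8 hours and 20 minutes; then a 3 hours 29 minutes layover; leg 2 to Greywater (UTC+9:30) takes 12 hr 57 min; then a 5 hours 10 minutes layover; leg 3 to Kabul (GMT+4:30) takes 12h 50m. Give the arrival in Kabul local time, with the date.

10:41 PM on September 19

Convert departure to UTC: 1:25 AM − 2:00 = 11:25 PM UTC on Sep 17.
Add 8 hours 20 minutes leg 1 → 7:45 AM UTC (Sep 18).
Add 3 hours 29 minutes layover in Cape Morrow → 11:14 AM UTC.
Add 12 hours 57 minutes leg 2 → 12:11 AM UTC (Sep 19).
Add 5 hours and 10 minutes layover in Greywater → 5:21 AM UTC.
Add 12 hours 50 minutes leg 3 → 6:11 PM UTC.
Kabul is UTC+4:30, so local arrival = 6:11 PM + 4:30 = 10:41 PM on Sep 19.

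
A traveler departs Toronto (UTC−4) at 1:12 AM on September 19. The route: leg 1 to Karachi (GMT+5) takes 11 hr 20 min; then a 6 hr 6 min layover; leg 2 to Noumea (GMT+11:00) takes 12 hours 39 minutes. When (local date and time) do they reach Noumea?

10:17 PM on September 20

Convert departure to UTC: 1:12 AM + 4:00 = 5:12 AM UTC on Sep 19.
Add 11 hours 20 minutes leg 1 → 4:32 PM UTC.
Add 6 hours 6 minutes layover in Karachi → 10:38 PM UTC.
Add 12 hours and 39 minutes leg 2 → 11:17 AM UTC (Sep 20).
Noumea is UTC+11:00, so local arrival = 11:17 AM + 11:00 = 10:17 PM on Sep 20.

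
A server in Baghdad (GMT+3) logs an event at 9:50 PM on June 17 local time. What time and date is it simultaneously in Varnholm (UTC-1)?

Varnholm is 4:00 behind Baghdad.
Shift by the zone difference: 9:50 PM − 4:00 = 5:50 PM on Jun 17 in Varnholm.

5:50 PM on Jun 17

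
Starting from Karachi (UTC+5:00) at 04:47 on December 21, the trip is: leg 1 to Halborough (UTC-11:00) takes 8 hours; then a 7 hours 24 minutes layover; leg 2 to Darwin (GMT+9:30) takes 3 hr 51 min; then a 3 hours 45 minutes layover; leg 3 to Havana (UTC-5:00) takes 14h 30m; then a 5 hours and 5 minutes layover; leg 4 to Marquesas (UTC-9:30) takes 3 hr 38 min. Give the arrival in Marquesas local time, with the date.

12:30 on Dec 22

Convert departure to UTC: 04:47 − 5:00 = 23:47 UTC on Dec 20.
Add 8 hours leg 1 → 07:47 UTC (Dec 21).
Add 7 hours and 24 minutes layover in Halborough → 15:11 UTC.
Add 3 hours and 51 minutes leg 2 → 19:02 UTC.
Add 3 hours 45 minutes layover in Darwin → 22:47 UTC.
Add 14 hours and 30 minutes leg 3 → 13:17 UTC (Dec 22).
Add 5 hours 5 minutes layover in Havana → 18:22 UTC.
Add 3 hours and 38 minutes leg 4 → 22:00 UTC.
Marquesas is UTC−9:30, so local arrival = 22:00 − 9:30 = 12:30 on Dec 22.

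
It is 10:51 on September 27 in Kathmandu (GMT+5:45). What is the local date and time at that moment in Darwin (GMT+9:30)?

In UTC: 10:51 − 5:45 = 05:06 on Sep 27.
Darwin is UTC+9:30: 05:06 + 9:30 = 14:36 on Sep 27.

14:36 on September 27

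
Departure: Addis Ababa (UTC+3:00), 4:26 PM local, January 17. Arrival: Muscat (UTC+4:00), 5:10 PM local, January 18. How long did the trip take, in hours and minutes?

23 hours 44 minutes

Departure in UTC: 4:26 PM − 3:00 = 1:26 PM on Jan 17.
Arrival in UTC: 5:10 PM − 4:00 = 1:10 PM on Jan 18.
Elapsed = 1:10 PM − 1:26 PM (+1 day) = 23 hours 44 minutes.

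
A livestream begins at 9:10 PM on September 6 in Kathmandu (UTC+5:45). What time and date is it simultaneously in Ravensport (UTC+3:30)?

6:55 PM on Sep 6

In UTC: 9:10 PM − 5:45 = 3:25 PM on Sep 6.
Ravensport is UTC+3:30: 3:25 PM + 3:30 = 6:55 PM on Sep 6.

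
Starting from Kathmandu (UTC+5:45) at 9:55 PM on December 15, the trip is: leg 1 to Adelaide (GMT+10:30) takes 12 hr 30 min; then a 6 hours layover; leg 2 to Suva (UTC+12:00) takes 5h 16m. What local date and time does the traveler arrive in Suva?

Convert departure to UTC: 9:55 PM − 5:45 = 4:10 PM UTC on Dec 15.
Add 12 hours and 30 minutes leg 1 → 4:40 AM UTC (Dec 16).
Add 6 hours layover in Adelaide → 10:40 AM UTC.
Add 5 hours and 16 minutes leg 2 → 3:56 PM UTC.
Suva is UTC+12:00, so local arrival = 3:56 PM + 12:00 = 3:56 AM on Dec 17.

3:56 AM on December 17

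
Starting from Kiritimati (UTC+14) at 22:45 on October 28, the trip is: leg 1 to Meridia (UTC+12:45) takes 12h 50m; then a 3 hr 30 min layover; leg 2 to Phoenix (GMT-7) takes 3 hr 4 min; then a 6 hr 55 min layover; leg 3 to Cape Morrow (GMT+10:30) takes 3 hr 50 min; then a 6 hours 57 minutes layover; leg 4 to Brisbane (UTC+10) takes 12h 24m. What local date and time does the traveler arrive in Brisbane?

20:15 on Oct 30

Convert departure to UTC: 22:45 − 14:00 = 08:45 UTC on Oct 28.
Add 12 hours and 50 minutes leg 1 → 21:35 UTC.
Add 3 hours 30 minutes layover in Meridia → 01:05 UTC (Oct 29).
Add 3 hours and 4 minutes leg 2 → 04:09 UTC.
Add 6 hours 55 minutes layover in Phoenix → 11:04 UTC.
Add 3 hours 50 minutes leg 3 → 14:54 UTC.
Add 6 hours and 57 minutes layover in Cape Morrow → 21:51 UTC.
Add 12 hours and 24 minutes leg 4 → 10:15 UTC (Oct 30).
Brisbane is UTC+10:00, so local arrival = 10:15 + 10:00 = 20:15 on Oct 30.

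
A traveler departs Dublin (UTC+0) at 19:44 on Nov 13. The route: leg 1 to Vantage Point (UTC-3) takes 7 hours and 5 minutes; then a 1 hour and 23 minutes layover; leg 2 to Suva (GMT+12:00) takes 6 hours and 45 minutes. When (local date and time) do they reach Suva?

22:57 on November 14

Dublin is at UTC+0, so departure is already 19:44 UTC on Nov 13.
Add 7 hours and 5 minutes leg 1 → 02:49 UTC (Nov 14).
Add 1 hour 23 minutes layover in Vantage Point → 04:12 UTC.
Add 6 hours and 45 minutes leg 2 → 10:57 UTC.
Suva is UTC+12:00, so local arrival = 10:57 + 12:00 = 22:57 on Nov 14.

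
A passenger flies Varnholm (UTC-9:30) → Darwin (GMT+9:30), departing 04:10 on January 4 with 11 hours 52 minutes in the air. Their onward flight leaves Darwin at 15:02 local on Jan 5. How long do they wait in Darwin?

Convert departure to UTC: 04:10 + 9:30 = 13:40 UTC on Jan 4.
Add 11 hours and 52 minutes flight time → 01:32 UTC (Jan 5).
Darwin is UTC+9:30, so local arrival = 01:32 + 9:30 = 11:02 on Jan 5.
Layover = 15:02 − 11:02 = 4 hours.

4 hours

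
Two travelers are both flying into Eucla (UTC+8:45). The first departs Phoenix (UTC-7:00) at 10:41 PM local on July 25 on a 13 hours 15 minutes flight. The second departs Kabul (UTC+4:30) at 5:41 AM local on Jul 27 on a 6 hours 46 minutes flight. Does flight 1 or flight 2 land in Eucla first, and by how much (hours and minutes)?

Flight 1 in UTC: 10:41 PM + 7:00 = 5:41 AM on Jul 26.
+13 hours 15 minutes → arrive 6:56 PM UTC on Jul 26.
Flight 2 in UTC: 5:41 AM − 4:30 = 1:11 AM on Jul 27.
+6 hours and 46 minutes → arrive 7:57 AM UTC on Jul 27.
Flight 1 lands earlier by 13 hours 1 minute.

the first, by 13 hours 1 minute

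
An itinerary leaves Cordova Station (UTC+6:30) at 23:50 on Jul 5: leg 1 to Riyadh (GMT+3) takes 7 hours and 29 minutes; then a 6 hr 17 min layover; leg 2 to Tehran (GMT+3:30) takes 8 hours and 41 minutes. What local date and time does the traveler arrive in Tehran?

19:17 on Jul 6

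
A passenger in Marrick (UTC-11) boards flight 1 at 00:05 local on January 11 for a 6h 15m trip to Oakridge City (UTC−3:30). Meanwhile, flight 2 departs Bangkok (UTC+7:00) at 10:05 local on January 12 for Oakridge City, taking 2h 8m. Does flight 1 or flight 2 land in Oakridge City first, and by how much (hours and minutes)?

the first, by 11 hours 53 minutes

Flight 1 in UTC: 00:05 + 11:00 = 11:05 on Jan 11.
+6 hours and 15 minutes → arrive 17:20 UTC on Jan 11.
Flight 2 in UTC: 10:05 − 7:00 = 03:05 on Jan 12.
+2 hours and 8 minutes → arrive 05:13 UTC on Jan 12.
Flight 1 lands earlier by 11 hours 53 minutes.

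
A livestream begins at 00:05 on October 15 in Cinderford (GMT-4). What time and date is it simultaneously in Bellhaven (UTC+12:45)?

In UTC: 00:05 + 4:00 = 04:05 on Oct 15.
Bellhaven is UTC+12:45: 04:05 + 12:45 = 16:50 on Oct 15.

16:50 on October 15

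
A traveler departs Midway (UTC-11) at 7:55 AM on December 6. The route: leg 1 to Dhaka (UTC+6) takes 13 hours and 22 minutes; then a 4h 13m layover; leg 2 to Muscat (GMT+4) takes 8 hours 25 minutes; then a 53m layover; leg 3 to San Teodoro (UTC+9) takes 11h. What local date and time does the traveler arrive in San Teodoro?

Convert departure to UTC: 7:55 AM + 11:00 = 6:55 PM UTC on Dec 6.
Add 13 hours 22 minutes leg 1 → 8:17 AM UTC (Dec 7).
Add 4 hours and 13 minutes layover in Dhaka → 12:30 PM UTC.
Add 8 hours 25 minutes leg 2 → 8:55 PM UTC.
Add 53 minutes layover in Muscat → 9:48 PM UTC.
Add 11 hours leg 3 → 8:48 AM UTC (Dec 8).
San Teodoro is UTC+9:00, so local arrival = 8:48 AM + 9:00 = 5:48 PM on Dec 8.

5:48 PM on Dec 8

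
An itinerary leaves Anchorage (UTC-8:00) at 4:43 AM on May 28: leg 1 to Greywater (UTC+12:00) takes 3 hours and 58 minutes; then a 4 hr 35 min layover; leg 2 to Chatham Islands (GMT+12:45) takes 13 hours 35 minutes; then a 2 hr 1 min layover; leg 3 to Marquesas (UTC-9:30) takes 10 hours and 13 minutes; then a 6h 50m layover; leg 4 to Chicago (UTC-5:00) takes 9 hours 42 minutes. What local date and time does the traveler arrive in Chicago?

10:37 AM on May 30

Convert departure to UTC: 4:43 AM + 8:00 = 12:43 PM UTC on May 28.
Add 3 hours 58 minutes leg 1 → 4:41 PM UTC.
Add 4 hours and 35 minutes layover in Greywater → 9:16 PM UTC.
Add 13 hours and 35 minutes leg 2 → 10:51 AM UTC (May 29).
Add 2 hours 1 minute layover in Chatham Islands → 12:52 PM UTC.
Add 10 hours and 13 minutes leg 3 → 11:05 PM UTC.
Add 6 hours 50 minutes layover in Marquesas → 5:55 AM UTC (May 30).
Add 9 hours and 42 minutes leg 4 → 3:37 PM UTC.
Chicago is UTC−5:00, so local arrival = 3:37 PM − 5:00 = 10:37 AM on May 30.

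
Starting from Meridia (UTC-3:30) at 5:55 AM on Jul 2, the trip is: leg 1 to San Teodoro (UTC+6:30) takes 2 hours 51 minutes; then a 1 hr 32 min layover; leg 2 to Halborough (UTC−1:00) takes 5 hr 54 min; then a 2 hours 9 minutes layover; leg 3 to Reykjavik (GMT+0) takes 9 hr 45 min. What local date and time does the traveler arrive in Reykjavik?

7:36 AM on July 3

Convert departure to UTC: 5:55 AM + 3:30 = 9:25 AM UTC on Jul 2.
Add 2 hours and 51 minutes leg 1 → 12:16 PM UTC.
Add 1 hour and 32 minutes layover in San Teodoro → 1:48 PM UTC.
Add 5 hours 54 minutes leg 2 → 7:42 PM UTC.
Add 2 hours 9 minutes layover in Halborough → 9:51 PM UTC.
Add 9 hours and 45 minutes leg 3 → 7:36 AM UTC (Jul 3).
Reykjavik is UTC+0, so local arrival is the same: 7:36 AM on Jul 3.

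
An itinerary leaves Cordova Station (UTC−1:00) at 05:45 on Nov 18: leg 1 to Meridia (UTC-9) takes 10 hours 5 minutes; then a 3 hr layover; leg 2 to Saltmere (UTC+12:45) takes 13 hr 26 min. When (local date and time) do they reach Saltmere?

22:01 on November 19

Convert departure to UTC: 05:45 + 1:00 = 06:45 UTC on Nov 18.
Add 10 hours and 5 minutes leg 1 → 16:50 UTC.
Add 3 hours layover in Meridia → 19:50 UTC.
Add 13 hours and 26 minutes leg 2 → 09:16 UTC (Nov 19).
Saltmere is UTC+12:45, so local arrival = 09:16 + 12:45 = 22:01 on Nov 19.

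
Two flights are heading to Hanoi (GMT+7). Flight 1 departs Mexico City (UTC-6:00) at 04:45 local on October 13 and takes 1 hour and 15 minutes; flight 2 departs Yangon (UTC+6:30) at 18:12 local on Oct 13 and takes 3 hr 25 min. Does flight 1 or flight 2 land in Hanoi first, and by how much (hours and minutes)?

the first, by 3 hours 7 minutes

Flight 1 in UTC: 04:45 + 6:00 = 10:45 on Oct 13.
+1 hour and 15 minutes → arrive 12:00 UTC on Oct 13.
Flight 2 in UTC: 18:12 − 6:30 = 11:42 on Oct 13.
+3 hours and 25 minutes → arrive 15:07 UTC on Oct 13.
Flight 1 lands earlier by 3 hours 7 minutes.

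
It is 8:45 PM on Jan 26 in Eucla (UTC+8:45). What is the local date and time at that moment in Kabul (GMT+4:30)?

4:30 PM on Jan 26

In UTC: 8:45 PM − 8:45 = 12:00 PM on Jan 26.
Kabul is UTC+4:30: 12:00 PM + 4:30 = 4:30 PM on Jan 26.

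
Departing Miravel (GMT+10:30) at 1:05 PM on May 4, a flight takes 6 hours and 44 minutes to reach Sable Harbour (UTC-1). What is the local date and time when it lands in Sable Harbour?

8:19 AM on May 4

Convert departure to UTC: 1:05 PM − 10:30 = 2:35 AM UTC on May 4.
Add 6 hours 44 minutes travel time → 9:19 AM UTC.
Sable Harbour is UTC−1:00, so local arrival = 9:19 AM − 1:00 = 8:19 AM on May 4.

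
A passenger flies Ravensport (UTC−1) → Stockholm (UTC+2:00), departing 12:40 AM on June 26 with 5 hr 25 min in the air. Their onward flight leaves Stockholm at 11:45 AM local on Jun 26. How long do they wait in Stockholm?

2 hours 40 minutes

Convert departure to UTC: 12:40 AM + 1:00 = 1:40 AM UTC on Jun 26.
Add 5 hours and 25 minutes flight time → 7:05 AM UTC.
Stockholm is UTC+2:00, so local arrival = 7:05 AM + 2:00 = 9:05 AM on Jun 26.
Layover = 11:45 AM − 9:05 AM = 2 hours 40 minutes.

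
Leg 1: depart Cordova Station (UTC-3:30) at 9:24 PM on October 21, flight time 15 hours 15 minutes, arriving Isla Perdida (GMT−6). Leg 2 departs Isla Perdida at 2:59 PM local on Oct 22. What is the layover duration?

Convert departure to UTC: 9:24 PM + 3:30 = 12:54 AM UTC on Oct 22.
Add 15 hours 15 minutes flight time → 4:09 PM UTC.
Isla Perdida is UTC−6:00, so local arrival = 4:09 PM − 6:00 = 10:09 AM on Oct 22.
Layover = 2:59 PM − 10:09 AM = 4 hours 50 minutes.

4 hours 50 minutes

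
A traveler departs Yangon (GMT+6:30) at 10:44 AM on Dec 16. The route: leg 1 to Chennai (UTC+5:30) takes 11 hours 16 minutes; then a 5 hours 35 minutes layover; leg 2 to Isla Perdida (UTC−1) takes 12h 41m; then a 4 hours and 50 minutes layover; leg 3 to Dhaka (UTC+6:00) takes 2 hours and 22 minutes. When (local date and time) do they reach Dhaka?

Convert departure to UTC: 10:44 AM − 6:30 = 4:14 AM UTC on Dec 16.
Add 11 hours 16 minutes leg 1 → 3:30 PM UTC.
Add 5 hours 35 minutes layover in Chennai → 9:05 PM UTC.
Add 12 hours and 41 minutes leg 2 → 9:46 AM UTC (Dec 17).
Add 4 hours and 50 minutes layover in Isla Perdida → 2:36 PM UTC.
Add 2 hours and 22 minutes leg 3 → 4:58 PM UTC.
Dhaka is UTC+6:00, so local arrival = 4:58 PM + 6:00 = 10:58 PM on Dec 17.

10:58 PM on December 17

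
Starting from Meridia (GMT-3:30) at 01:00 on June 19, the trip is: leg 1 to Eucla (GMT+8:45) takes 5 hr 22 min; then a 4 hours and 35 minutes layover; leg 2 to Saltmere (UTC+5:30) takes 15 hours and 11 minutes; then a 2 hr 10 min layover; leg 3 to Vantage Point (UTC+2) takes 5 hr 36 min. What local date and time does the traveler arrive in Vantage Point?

Convert departure to UTC: 01:00 + 3:30 = 04:30 UTC on Jun 19.
Add 5 hours 22 minutes leg 1 → 09:52 UTC.
Add 4 hours 35 minutes layover in Eucla → 14:27 UTC.
Add 15 hours and 11 minutes leg 2 → 05:38 UTC (Jun 20).
Add 2 hours and 10 minutes layover in Saltmere → 07:48 UTC.
Add 5 hours and 36 minutes leg 3 → 13:24 UTC.
Vantage Point is UTC+2:00, so local arrival = 13:24 + 2:00 = 15:24 on Jun 20.

15:24 on June 20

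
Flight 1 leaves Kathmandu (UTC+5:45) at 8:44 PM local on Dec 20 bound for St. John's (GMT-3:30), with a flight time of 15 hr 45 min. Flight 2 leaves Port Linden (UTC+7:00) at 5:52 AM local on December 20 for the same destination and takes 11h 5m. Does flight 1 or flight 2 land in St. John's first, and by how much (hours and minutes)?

the second, by 20 hours 47 minutes

Flight 1 in UTC: 8:44 PM − 5:45 = 2:59 PM on Dec 20.
+15 hours 45 minutes → arrive 6:44 AM UTC on Dec 21.
Flight 2 in UTC: 5:52 AM − 7:00 = 10:52 PM on Dec 19.
+11 hours 5 minutes → arrive 9:57 AM UTC on Dec 20.
Flight 2 lands earlier by 20 hours 47 minutes.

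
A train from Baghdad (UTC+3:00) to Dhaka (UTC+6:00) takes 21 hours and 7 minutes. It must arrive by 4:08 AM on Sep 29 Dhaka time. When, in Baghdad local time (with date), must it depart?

4:01 AM on Sep 28

Target arrival in UTC: 4:08 AM − 6:00 = 10:08 PM on Sep 28.
Subtract 21 hours and 7 minutes → departure 1:01 AM UTC on Sep 28.
Baghdad is UTC+3:00: 1:01 AM + 3:00 = 4:01 AM on Sep 28.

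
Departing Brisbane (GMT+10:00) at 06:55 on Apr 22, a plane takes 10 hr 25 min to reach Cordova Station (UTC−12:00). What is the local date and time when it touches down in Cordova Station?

Cordova Station is 22:00 behind Brisbane.
After 10 hours and 25 minutes it is 17:20 in Brisbane.
Shift by the zone difference: 17:20 − 22:00 = 19:20 on Apr 21 in Cordova Station.

19:20 on Apr 21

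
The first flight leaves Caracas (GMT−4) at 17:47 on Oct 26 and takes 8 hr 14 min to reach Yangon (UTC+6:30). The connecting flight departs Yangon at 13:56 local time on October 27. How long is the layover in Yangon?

1 hour 25 minutes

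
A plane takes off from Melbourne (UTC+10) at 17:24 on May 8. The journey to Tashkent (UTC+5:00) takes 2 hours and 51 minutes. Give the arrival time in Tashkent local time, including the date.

Convert departure to UTC: 17:24 − 10:00 = 07:24 UTC on May 8.
Add 2 hours and 51 minutes travel time → 10:15 UTC.
Tashkent is UTC+5:00, so local arrival = 10:15 + 5:00 = 15:15 on May 8.

15:15 on May 8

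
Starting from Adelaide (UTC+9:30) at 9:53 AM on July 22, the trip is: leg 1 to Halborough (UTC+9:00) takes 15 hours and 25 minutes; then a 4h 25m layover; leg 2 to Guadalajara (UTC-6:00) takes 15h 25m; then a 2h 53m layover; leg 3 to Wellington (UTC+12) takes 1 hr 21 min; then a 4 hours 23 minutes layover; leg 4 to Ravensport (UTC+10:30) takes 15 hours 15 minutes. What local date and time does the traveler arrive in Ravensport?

10:00 PM on July 24

Convert departure to UTC: 9:53 AM − 9:30 = 12:23 AM UTC on Jul 22.
Add 15 hours 25 minutes leg 1 → 3:48 PM UTC.
Add 4 hours and 25 minutes layover in Halborough → 8:13 PM UTC.
Add 15 hours 25 minutes leg 2 → 11:38 AM UTC (Jul 23).
Add 2 hours and 53 minutes layover in Guadalajara → 2:31 PM UTC.
Add 1 hour 21 minutes leg 3 → 3:52 PM UTC.
Add 4 hours 23 minutes layover in Wellington → 8:15 PM UTC.
Add 15 hours 15 minutes leg 4 → 11:30 AM UTC (Jul 24).
Ravensport is UTC+10:30, so local arrival = 11:30 AM + 10:30 = 10:00 PM on Jul 24.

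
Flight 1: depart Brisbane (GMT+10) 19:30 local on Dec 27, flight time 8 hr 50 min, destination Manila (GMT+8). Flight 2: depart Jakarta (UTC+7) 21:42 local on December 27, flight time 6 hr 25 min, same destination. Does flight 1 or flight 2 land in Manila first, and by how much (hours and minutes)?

Flight 1 in UTC: 19:30 − 10:00 = 09:30 on Dec 27.
+8 hours 50 minutes → arrive 18:20 UTC on Dec 27.
Flight 2 in UTC: 21:42 − 7:00 = 14:42 on Dec 27.
+6 hours 25 minutes → arrive 21:07 UTC on Dec 27.
Flight 1 lands earlier by 2 hours 47 minutes.

the first, by 2 hours 47 minutes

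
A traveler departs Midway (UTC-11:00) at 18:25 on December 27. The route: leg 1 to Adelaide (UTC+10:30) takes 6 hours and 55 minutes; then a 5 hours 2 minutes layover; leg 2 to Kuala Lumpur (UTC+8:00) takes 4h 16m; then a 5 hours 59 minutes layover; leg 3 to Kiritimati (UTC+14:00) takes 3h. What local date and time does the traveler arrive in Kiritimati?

20:37 on December 29

Convert departure to UTC: 18:25 + 11:00 = 05:25 UTC on Dec 28.
Add 6 hours and 55 minutes leg 1 → 12:20 UTC.
Add 5 hours and 2 minutes layover in Adelaide → 17:22 UTC.
Add 4 hours and 16 minutes leg 2 → 21:38 UTC.
Add 5 hours and 59 minutes layover in Kuala Lumpur → 03:37 UTC (Dec 29).
Add 3 hours leg 3 → 06:37 UTC.
Kiritimati is UTC+14:00, so local arrival = 06:37 + 14:00 = 20:37 on Dec 29.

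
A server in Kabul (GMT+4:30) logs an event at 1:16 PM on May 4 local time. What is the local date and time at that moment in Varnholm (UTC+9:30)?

Varnholm is 5:00 ahead of Kabul.
Shift by the zone difference: 1:16 PM + 5:00 = 6:16 PM on May 4 in Varnholm.

6:16 PM on May 4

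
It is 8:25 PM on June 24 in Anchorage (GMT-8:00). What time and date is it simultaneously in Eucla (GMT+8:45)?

In UTC: 8:25 PM + 8:00 = 4:25 AM on Jun 25.
Eucla is UTC+8:45: 4:25 AM + 8:45 = 1:10 PM on Jun 25.

1:10 PM on Jun 25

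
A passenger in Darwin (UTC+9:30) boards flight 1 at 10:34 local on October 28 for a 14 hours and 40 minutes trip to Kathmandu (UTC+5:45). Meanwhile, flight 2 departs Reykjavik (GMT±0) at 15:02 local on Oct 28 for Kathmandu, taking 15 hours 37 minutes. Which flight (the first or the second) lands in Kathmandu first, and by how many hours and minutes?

Flight 1 in UTC: 10:34 − 9:30 = 01:04 on Oct 28.
+14 hours 40 minutes → arrive 15:44 UTC on Oct 28.
Flight 2 departs at 15:02 UTC (Oct 28).
+15 hours and 37 minutes → arrive 06:39 UTC on Oct 29.
Flight 1 lands earlier by 14 hours 55 minutes.

the first, by 14 hours 55 minutes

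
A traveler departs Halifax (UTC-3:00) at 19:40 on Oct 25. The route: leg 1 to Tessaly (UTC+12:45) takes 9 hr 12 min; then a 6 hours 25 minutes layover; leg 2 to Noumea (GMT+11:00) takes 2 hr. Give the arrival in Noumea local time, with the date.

03:17 on Oct 27

Convert departure to UTC: 19:40 + 3:00 = 22:40 UTC on Oct 25.
Add 9 hours and 12 minutes leg 1 → 07:52 UTC (Oct 26).
Add 6 hours and 25 minutes layover in Tessaly → 14:17 UTC.
Add 2 hours leg 2 → 16:17 UTC.
Noumea is UTC+11:00, so local arrival = 16:17 + 11:00 = 03:17 on Oct 27.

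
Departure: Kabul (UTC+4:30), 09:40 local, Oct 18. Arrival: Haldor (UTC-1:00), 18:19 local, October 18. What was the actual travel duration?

Departure in UTC: 09:40 − 4:30 = 05:10 on Oct 18.
Arrival in UTC: 18:19 + 1:00 = 19:19 on Oct 18.
Elapsed = 19:19 − 05:10 = 14 hours 9 minutes.

14 hours 9 minutes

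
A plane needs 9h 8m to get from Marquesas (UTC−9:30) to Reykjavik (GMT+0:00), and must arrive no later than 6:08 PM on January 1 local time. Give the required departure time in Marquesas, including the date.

Target arrival is already UTC: 6:08 PM on Jan 1.
Subtract 9 hours 8 minutes → departure 9:00 AM UTC on Jan 1.
Marquesas is UTC−9:30: 9:00 AM − 9:30 = 11:30 PM on Dec 31.

11:30 PM on Dec 31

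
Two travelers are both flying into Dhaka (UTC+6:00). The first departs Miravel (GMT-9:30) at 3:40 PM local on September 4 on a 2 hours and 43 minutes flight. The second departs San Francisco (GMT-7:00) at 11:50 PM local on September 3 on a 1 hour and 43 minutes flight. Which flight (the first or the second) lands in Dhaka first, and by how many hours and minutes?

Flight 1 in UTC: 3:40 PM + 9:30 = 1:10 AM on Sep 5.
+2 hours 43 minutes → arrive 3:53 AM UTC on Sep 5.
Flight 2 in UTC: 11:50 PM + 7:00 = 6:50 AM on Sep 4.
+1 hour 43 minutes → arrive 8:33 AM UTC on Sep 4.
Flight 2 lands earlier by 19 hours 20 minutes.

the second, by 19 hours 20 minutes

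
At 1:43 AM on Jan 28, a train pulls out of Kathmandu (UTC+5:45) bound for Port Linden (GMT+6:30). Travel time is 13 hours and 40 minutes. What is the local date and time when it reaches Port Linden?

Convert departure to UTC: 1:43 AM − 5:45 = 7:58 PM UTC on Jan 27.
Add 13 hours and 40 minutes travel time → 9:38 AM UTC (Jan 28).
Port Linden is UTC+6:30, so local arrival = 9:38 AM + 6:30 = 4:08 PM on Jan 28.

4:08 PM on Jan 28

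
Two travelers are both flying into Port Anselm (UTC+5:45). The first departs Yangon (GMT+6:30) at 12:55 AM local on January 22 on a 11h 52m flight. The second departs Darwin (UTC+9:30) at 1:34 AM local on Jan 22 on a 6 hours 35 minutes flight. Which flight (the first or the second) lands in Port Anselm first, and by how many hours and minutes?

Flight 1 in UTC: 12:55 AM − 6:30 = 6:25 PM on Jan 21.
+11 hours and 52 minutes → arrive 6:17 AM UTC on Jan 22.
Flight 2 in UTC: 1:34 AM − 9:30 = 4:04 PM on Jan 21.
+6 hours and 35 minutes → arrive 10:39 PM UTC on Jan 21.
Flight 2 lands earlier by 7 hours 38 minutes.

the second, by 7 hours 38 minutes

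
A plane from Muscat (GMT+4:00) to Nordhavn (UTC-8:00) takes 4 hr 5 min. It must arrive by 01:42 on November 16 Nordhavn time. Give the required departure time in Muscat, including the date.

Target arrival in UTC: 01:42 + 8:00 = 09:42 on Nov 16.
Subtract 4 hours and 5 minutes → departure 05:37 UTC on Nov 16.
Muscat is UTC+4:00: 05:37 + 4:00 = 09:37 on Nov 16.

09:37 on Nov 16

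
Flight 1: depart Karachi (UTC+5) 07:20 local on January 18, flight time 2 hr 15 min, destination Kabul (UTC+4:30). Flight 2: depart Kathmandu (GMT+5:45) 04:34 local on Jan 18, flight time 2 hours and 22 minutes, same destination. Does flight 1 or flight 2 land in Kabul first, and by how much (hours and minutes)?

Flight 1 in UTC: 07:20 − 5:00 = 02:20 on Jan 18.
+2 hours 15 minutes → arrive 04:35 UTC on Jan 18.
Flight 2 in UTC: 04:34 − 5:45 = 22:49 on Jan 17.
+2 hours and 22 minutes → arrive 01:11 UTC on Jan 18.
Flight 2 lands earlier by 3 hours 24 minutes.

the second, by 3 hours 24 minutes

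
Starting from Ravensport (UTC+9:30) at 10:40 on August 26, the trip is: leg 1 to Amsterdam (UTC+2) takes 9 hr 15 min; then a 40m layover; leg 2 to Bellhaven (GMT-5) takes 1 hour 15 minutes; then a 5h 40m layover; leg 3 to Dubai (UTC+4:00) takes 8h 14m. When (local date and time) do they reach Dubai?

Convert departure to UTC: 10:40 − 9:30 = 01:10 UTC on Aug 26.
Add 9 hours and 15 minutes leg 1 → 10:25 UTC.
Add 40 minutes layover in Amsterdam → 11:05 UTC.
Add 1 hour and 15 minutes leg 2 → 12:20 UTC.
Add 5 hours 40 minutes layover in Bellhaven → 18:00 UTC.
Add 8 hours 14 minutes leg 3 → 02:14 UTC (Aug 27).
Dubai is UTC+4:00, so local arrival = 02:14 + 4:00 = 06:14 on Aug 27.

06:14 on August 27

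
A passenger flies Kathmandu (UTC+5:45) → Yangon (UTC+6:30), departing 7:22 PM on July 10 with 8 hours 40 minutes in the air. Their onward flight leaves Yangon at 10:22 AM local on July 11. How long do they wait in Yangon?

5 hours 35 minutes

Convert departure to UTC: 7:22 PM − 5:45 = 1:37 PM UTC on Jul 10.
Add 8 hours and 40 minutes flight time → 10:17 PM UTC.
Yangon is UTC+6:30, so local arrival = 10:17 PM + 6:30 = 4:47 AM on Jul 11.
Layover = 10:22 AM − 4:47 AM = 5 hours 35 minutes.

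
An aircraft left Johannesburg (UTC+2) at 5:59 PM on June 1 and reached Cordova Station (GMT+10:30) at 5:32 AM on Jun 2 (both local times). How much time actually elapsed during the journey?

3 hours 3 minutes

Departure in UTC: 5:59 PM − 2:00 = 3:59 PM on Jun 1.
Arrival in UTC: 5:32 AM − 10:30 = 7:02 PM on Jun 1.
Elapsed = 7:02 PM − 3:59 PM = 3 hours 3 minutes.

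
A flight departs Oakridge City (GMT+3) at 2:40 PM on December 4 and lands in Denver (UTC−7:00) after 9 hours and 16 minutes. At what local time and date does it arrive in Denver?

1:56 PM on December 4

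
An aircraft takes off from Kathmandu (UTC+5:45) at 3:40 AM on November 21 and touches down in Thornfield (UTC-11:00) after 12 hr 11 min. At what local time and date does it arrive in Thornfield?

11:06 PM on November 20

Thornfield is 16:45 behind Kathmandu.
After 12 hours 11 minutes it is 3:51 PM in Kathmandu.
Shift by the zone difference: 3:51 PM − 16:45 = 11:06 PM on Nov 20 in Thornfield.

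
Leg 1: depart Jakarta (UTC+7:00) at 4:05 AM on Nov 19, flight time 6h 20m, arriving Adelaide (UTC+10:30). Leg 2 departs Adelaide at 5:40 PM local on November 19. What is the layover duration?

3 hours 45 minutes

Convert departure to UTC: 4:05 AM − 7:00 = 9:05 PM UTC on Nov 18.
Add 6 hours and 20 minutes flight time → 3:25 AM UTC (Nov 19).
Adelaide is UTC+10:30, so local arrival = 3:25 AM + 10:30 = 1:55 PM on Nov 19.
Layover = 5:40 PM − 1:55 PM = 3 hours 45 minutes.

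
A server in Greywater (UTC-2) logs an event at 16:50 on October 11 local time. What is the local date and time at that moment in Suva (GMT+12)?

In UTC: 16:50 + 2:00 = 18:50 on Oct 11.
Suva is UTC+12:00: 18:50 + 12:00 = 06:50 on Oct 12.

06:50 on October 12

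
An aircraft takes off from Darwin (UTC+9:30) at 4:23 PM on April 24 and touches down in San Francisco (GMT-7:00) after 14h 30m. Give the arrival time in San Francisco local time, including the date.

2:23 PM on Apr 24

San Francisco is 16:30 behind Darwin.
After 14 hours and 30 minutes it is 6:53 AM (Apr 25) in Darwin.
Shift by the zone difference: 6:53 AM − 16:30 = 2:23 PM on Apr 24 in San Francisco.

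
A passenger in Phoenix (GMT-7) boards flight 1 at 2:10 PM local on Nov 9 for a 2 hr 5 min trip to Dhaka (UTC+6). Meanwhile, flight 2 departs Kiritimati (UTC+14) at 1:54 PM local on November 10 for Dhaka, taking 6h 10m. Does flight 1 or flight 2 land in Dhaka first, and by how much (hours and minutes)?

Flight 1 in UTC: 2:10 PM + 7:00 = 9:10 PM on Nov 9.
+2 hours 5 minutes → arrive 11:15 PM UTC on Nov 9.
Flight 2 in UTC: 1:54 PM − 14:00 = 11:54 PM on Nov 9.
+6 hours 10 minutes → arrive 6:04 AM UTC on Nov 10.
Flight 1 lands earlier by 6 hours 49 minutes.

the first, by 6 hours 49 minutes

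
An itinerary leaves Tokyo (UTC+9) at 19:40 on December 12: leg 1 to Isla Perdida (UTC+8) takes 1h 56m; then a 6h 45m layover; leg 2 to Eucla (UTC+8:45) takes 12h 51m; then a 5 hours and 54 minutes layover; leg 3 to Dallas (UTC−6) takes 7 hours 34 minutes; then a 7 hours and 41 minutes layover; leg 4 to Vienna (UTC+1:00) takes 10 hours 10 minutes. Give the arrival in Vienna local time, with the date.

16:31 on December 14

Convert departure to UTC: 19:40 − 9:00 = 10:40 UTC on Dec 12.
Add 1 hour 56 minutes leg 1 → 12:36 UTC.
Add 6 hours and 45 minutes layover in Isla Perdida → 19:21 UTC.
Add 12 hours and 51 minutes leg 2 → 08:12 UTC (Dec 13).
Add 5 hours and 54 minutes layover in Eucla → 14:06 UTC.
Add 7 hours and 34 minutes leg 3 → 21:40 UTC.
Add 7 hours and 41 minutes layover in Dallas → 05:21 UTC (Dec 14).
Add 10 hours and 10 minutes leg 4 → 15:31 UTC.
Vienna is UTC+1:00, so local arrival = 15:31 + 1:00 = 16:31 on Dec 14.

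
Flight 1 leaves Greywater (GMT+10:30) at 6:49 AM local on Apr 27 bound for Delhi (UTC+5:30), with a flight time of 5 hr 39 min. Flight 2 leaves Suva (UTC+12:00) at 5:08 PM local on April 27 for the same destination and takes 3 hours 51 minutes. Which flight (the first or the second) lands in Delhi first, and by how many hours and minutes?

Flight 1 in UTC: 6:49 AM − 10:30 = 8:19 PM on Apr 26.
+5 hours and 39 minutes → arrive 1:58 AM UTC on Apr 27.
Flight 2 in UTC: 5:08 PM − 12:00 = 5:08 AM on Apr 27.
+3 hours and 51 minutes → arrive 8:59 AM UTC on Apr 27.
Flight 1 lands earlier by 7 hours 1 minute.

the first, by 7 hours 1 minute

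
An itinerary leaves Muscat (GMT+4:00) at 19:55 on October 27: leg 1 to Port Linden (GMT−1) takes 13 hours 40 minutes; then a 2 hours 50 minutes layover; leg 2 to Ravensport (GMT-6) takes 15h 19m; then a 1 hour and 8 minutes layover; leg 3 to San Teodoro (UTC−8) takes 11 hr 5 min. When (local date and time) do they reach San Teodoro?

Convert departure to UTC: 19:55 − 4:00 = 15:55 UTC on Oct 27.
Add 13 hours and 40 minutes leg 1 → 05:35 UTC (Oct 28).
Add 2 hours 50 minutes layover in Port Linden → 08:25 UTC.
Add 15 hours 19 minutes leg 2 → 23:44 UTC.
Add 1 hour and 8 minutes layover in Ravensport → 00:52 UTC (Oct 29).
Add 11 hours 5 minutes leg 3 → 11:57 UTC.
San Teodoro is UTC−8:00, so local arrival = 11:57 − 8:00 = 03:57 on Oct 29.

03:57 on October 29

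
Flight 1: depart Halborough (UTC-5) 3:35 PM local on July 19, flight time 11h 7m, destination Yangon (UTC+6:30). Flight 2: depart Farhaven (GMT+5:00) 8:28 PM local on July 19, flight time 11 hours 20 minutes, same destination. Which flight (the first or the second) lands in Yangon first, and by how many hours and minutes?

Flight 1 in UTC: 3:35 PM + 5:00 = 8:35 PM on Jul 19.
+11 hours and 7 minutes → arrive 7:42 AM UTC on Jul 20.
Flight 2 in UTC: 8:28 PM − 5:00 = 3:28 PM on Jul 19.
+11 hours and 20 minutes → arrive 2:48 AM UTC on Jul 20.
Flight 2 lands earlier by 4 hours 54 minutes.

the second, by 4 hours 54 minutes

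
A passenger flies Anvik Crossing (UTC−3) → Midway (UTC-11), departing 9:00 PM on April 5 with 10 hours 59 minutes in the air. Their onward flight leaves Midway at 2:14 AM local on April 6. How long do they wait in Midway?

2 hours 15 minutes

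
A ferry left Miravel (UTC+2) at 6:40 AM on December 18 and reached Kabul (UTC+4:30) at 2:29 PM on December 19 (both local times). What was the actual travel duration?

Departure in UTC: 6:40 AM − 2:00 = 4:40 AM on Dec 18.
Arrival in UTC: 2:29 PM − 4:30 = 9:59 AM on Dec 19.
Elapsed = 9:59 AM − 4:40 AM (+1 day) = 29 hours 19 minutes.

29 hours 19 minutes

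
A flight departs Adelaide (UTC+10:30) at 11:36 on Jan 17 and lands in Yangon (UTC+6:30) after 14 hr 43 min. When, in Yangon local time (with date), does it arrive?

Convert departure to UTC: 11:36 − 10:30 = 01:06 UTC on Jan 17.
Add 14 hours and 43 minutes travel time → 15:49 UTC.
Yangon is UTC+6:30, so local arrival = 15:49 + 6:30 = 22:19 on Jan 17.

22:19 on January 17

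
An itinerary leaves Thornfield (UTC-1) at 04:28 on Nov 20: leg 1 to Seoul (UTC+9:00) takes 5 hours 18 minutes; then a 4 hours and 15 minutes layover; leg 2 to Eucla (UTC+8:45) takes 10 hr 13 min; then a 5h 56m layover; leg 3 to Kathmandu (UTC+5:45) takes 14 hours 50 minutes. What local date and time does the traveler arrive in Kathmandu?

Convert departure to UTC: 04:28 + 1:00 = 05:28 UTC on Nov 20.
Add 5 hours 18 minutes leg 1 → 10:46 UTC.
Add 4 hours 15 minutes layover in Seoul → 15:01 UTC.
Add 10 hours and 13 minutes leg 2 → 01:14 UTC (Nov 21).
Add 5 hours and 56 minutes layover in Eucla → 07:10 UTC.
Add 14 hours and 50 minutes leg 3 → 22:00 UTC.
Kathmandu is UTC+5:45, so local arrival = 22:00 + 5:45 = 03:45 on Nov 22.

03:45 on Nov 22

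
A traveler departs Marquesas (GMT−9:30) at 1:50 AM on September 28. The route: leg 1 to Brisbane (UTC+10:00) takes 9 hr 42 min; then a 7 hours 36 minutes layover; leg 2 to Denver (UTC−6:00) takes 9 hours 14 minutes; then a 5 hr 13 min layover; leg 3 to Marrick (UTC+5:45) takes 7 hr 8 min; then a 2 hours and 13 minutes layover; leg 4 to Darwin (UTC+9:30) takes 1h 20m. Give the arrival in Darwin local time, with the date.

3:16 PM on September 30

Convert departure to UTC: 1:50 AM + 9:30 = 11:20 AM UTC on Sep 28.
Add 9 hours and 42 minutes leg 1 → 9:02 PM UTC.
Add 7 hours and 36 minutes layover in Brisbane → 4:38 AM UTC (Sep 29).
Add 9 hours and 14 minutes leg 2 → 1:52 PM UTC.
Add 5 hours 13 minutes layover in Denver → 7:05 PM UTC.
Add 7 hours and 8 minutes leg 3 → 2:13 AM UTC (Sep 30).
Add 2 hours 13 minutes layover in Marrick → 4:26 AM UTC.
Add 1 hour and 20 minutes leg 4 → 5:46 AM UTC.
Darwin is UTC+9:30, so local arrival = 5:46 AM + 9:30 = 3:16 PM on Sep 30.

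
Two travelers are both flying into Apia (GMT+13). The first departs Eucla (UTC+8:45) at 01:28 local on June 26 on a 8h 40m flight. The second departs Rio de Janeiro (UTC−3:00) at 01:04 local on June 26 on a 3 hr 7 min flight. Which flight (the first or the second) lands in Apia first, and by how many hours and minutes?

the first, by 5 hours 48 minutes

Flight 1 in UTC: 01:28 − 8:45 = 16:43 on Jun 25.
+8 hours and 40 minutes → arrive 01:23 UTC on Jun 26.
Flight 2 in UTC: 01:04 + 3:00 = 04:04 on Jun 26.
+3 hours and 7 minutes → arrive 07:11 UTC on Jun 26.
Flight 1 lands earlier by 5 hours 48 minutes.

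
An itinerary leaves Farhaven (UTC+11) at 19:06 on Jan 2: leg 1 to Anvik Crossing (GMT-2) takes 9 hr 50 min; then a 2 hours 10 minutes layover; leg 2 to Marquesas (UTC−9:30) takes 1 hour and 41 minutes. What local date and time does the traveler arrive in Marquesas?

12:17 on January 2

Convert departure to UTC: 19:06 − 11:00 = 08:06 UTC on Jan 2.
Add 9 hours and 50 minutes leg 1 → 17:56 UTC.
Add 2 hours and 10 minutes layover in Anvik Crossing → 20:06 UTC.
Add 1 hour and 41 minutes leg 2 → 21:47 UTC.
Marquesas is UTC−9:30, so local arrival = 21:47 − 9:30 = 12:17 on Jan 2.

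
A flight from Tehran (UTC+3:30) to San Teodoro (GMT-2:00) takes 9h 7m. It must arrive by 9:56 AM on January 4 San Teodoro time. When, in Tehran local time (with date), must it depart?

Target arrival in UTC: 9:56 AM + 2:00 = 11:56 AM on Jan 4.
Subtract 9 hours 7 minutes → departure 2:49 AM UTC on Jan 4.
Tehran is UTC+3:30: 2:49 AM + 3:30 = 6:19 AM on Jan 4.

6:19 AM on January 4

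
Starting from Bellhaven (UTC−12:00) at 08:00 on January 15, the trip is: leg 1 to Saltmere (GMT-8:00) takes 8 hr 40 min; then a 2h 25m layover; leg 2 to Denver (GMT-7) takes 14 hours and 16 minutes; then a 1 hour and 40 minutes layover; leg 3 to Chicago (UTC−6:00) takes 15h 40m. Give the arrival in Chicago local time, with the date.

Convert departure to UTC: 08:00 + 12:00 = 20:00 UTC on Jan 15.
Add 8 hours 40 minutes leg 1 → 04:40 UTC (Jan 16).
Add 2 hours 25 minutes layover in Saltmere → 07:05 UTC.
Add 14 hours 16 minutes leg 2 → 21:21 UTC.
Add 1 hour and 40 minutes layover in Denver → 23:01 UTC.
Add 15 hours and 40 minutes leg 3 → 14:41 UTC (Jan 17).
Chicago is UTC−6:00, so local arrival = 14:41 − 6:00 = 08:41 on Jan 17.

08:41 on Jan 17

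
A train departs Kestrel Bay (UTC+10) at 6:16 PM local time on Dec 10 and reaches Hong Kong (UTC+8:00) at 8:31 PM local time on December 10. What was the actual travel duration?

4 hours 15 minutes

Departure in UTC: 6:16 PM − 10:00 = 8:16 AM on Dec 10.
Arrival in UTC: 8:31 PM − 8:00 = 12:31 PM on Dec 10.
Elapsed = 12:31 PM − 8:16 AM = 4 hours 15 minutes.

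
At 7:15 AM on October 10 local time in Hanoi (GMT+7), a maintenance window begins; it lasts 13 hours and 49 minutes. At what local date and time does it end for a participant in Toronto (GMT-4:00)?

10:04 AM on Oct 10

Convert start to UTC: 7:15 AM − 7:00 = 12:15 AM UTC on Oct 10.
Add 13 hours and 49 minutes duration → 2:04 PM UTC.
Toronto is UTC−4:00, so local end time = 2:04 PM − 4:00 = 10:04 AM on Oct 10.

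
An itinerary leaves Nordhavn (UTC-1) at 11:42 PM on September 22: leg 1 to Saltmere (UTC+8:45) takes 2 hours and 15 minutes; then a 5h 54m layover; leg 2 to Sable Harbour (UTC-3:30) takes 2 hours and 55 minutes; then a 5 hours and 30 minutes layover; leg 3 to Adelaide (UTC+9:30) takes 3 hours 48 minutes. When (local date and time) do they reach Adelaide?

6:34 AM on September 24

Convert departure to UTC: 11:42 PM + 1:00 = 12:42 AM UTC on Sep 23.
Add 2 hours 15 minutes leg 1 → 2:57 AM UTC.
Add 5 hours and 54 minutes layover in Saltmere → 8:51 AM UTC.
Add 2 hours and 55 minutes leg 2 → 11:46 AM UTC.
Add 5 hours 30 minutes layover in Sable Harbour → 5:16 PM UTC.
Add 3 hours 48 minutes leg 3 → 9:04 PM UTC.
Adelaide is UTC+9:30, so local arrival = 9:04 PM + 9:30 = 6:34 AM on Sep 24.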